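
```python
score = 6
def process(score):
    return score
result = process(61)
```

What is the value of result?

Step 1: Global score = 6.
Step 2: process(61) takes parameter score = 61, which shadows the global.
Step 3: result = 61

The answer is 61.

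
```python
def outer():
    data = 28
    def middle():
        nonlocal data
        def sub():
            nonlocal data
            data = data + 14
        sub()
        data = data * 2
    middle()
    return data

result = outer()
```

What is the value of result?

Step 1: data = 28.
Step 2: sub() adds 14: data = 28 + 14 = 42.
Step 3: middle() doubles: data = 42 * 2 = 84.
Step 4: result = 84

The answer is 84.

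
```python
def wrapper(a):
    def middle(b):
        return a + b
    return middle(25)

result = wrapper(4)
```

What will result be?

Step 1: wrapper(4) passes a = 4.
Step 2: middle(25) has b = 25, reads a = 4 from enclosing.
Step 3: result = 4 + 25 = 29

The answer is 29.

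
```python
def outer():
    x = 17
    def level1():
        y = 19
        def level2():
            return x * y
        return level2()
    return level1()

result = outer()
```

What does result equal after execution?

Step 1: x = 17 in outer. y = 19 in level1.
Step 2: level2() reads x = 17 and y = 19 from enclosing scopes.
Step 3: result = 17 * 19 = 323

The answer is 323.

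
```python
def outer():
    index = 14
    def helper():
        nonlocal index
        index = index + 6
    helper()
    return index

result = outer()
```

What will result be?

Step 1: outer() sets index = 14.
Step 2: helper() uses nonlocal to modify index in outer's scope: index = 14 + 6 = 20.
Step 3: outer() returns the modified index = 20

The answer is 20.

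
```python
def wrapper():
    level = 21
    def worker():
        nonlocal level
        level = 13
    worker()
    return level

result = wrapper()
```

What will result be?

Step 1: wrapper() sets level = 21.
Step 2: worker() uses nonlocal to reassign level = 13.
Step 3: result = 13

The answer is 13.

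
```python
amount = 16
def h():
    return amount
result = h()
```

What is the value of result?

Step 1: amount = 16 is defined in the global scope.
Step 2: h() looks up amount. No local amount exists, so Python checks the global scope via LEGB rule and finds amount = 16.
Step 3: result = 16

The answer is 16.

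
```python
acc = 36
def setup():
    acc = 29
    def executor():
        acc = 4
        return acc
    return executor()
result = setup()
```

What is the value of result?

Step 1: Three scopes define acc: global (36), setup (29), executor (4).
Step 2: executor() has its own local acc = 4, which shadows both enclosing and global.
Step 3: result = 4 (local wins in LEGB)

The answer is 4.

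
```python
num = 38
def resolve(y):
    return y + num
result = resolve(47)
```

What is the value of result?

Step 1: num = 38 is defined globally.
Step 2: resolve(47) uses parameter y = 47 and looks up num from global scope = 38.
Step 3: result = 47 + 38 = 85

The answer is 85.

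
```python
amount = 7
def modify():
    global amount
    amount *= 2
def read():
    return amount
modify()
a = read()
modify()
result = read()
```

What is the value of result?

Step 1: amount = 7.
Step 2: First modify(): amount = 7 * 2 = 14.
Step 3: Second modify(): amount = 14 * 2 = 28.
Step 4: read() returns 28

The answer is 28.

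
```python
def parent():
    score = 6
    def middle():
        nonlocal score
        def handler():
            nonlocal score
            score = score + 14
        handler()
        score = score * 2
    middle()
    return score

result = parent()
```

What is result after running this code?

Step 1: score = 6.
Step 2: handler() adds 14: score = 6 + 14 = 20.
Step 3: middle() doubles: score = 20 * 2 = 40.
Step 4: result = 40

The answer is 40.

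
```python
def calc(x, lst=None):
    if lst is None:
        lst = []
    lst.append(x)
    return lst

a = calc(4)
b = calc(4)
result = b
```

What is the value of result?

Step 1: None default with guard creates a NEW list each call.
Step 2: a = [4] (fresh list). b = [4] (another fresh list).
Step 3: result = [4] (this is the fix for mutable default)

The answer is [4].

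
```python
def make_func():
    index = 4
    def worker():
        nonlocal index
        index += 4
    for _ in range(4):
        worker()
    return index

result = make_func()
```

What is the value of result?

Step 1: index = 4.
Step 2: worker() is called 4 times in a loop, each adding 4 via nonlocal.
Step 3: index = 4 + 4 * 4 = 20

The answer is 20.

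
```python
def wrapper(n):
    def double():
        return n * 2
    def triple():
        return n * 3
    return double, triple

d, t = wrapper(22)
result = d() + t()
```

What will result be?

Step 1: Both closures capture the same n = 22.
Step 2: d() = 22 * 2 = 44, t() = 22 * 3 = 66.
Step 3: result = 44 + 66 = 110

The answer is 110.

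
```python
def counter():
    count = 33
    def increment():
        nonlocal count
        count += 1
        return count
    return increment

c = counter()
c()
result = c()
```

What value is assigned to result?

Step 1: counter() creates closure with count = 33.
Step 2: Each c() call increments count via nonlocal. After 2 calls: 33 + 2 = 35.
Step 3: result = 35

The answer is 35.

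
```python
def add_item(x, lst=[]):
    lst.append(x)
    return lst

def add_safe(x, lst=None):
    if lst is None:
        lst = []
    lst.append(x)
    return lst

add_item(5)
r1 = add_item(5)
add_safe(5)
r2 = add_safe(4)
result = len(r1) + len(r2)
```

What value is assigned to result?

Step 1: add_item shares mutable default: after 2 calls, lst = [5, 5], len = 2.
Step 2: add_safe creates fresh list each time: r2 = [4], len = 1.
Step 3: result = 2 + 1 = 3

The answer is 3.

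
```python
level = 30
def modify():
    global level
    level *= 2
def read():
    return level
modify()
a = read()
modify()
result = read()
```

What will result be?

Step 1: level = 30.
Step 2: First modify(): level = 30 * 2 = 60.
Step 3: Second modify(): level = 60 * 2 = 120.
Step 4: read() returns 120

The answer is 120.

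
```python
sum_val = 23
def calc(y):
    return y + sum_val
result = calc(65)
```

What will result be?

Step 1: sum_val = 23 is defined globally.
Step 2: calc(65) uses parameter y = 65 and looks up sum_val from global scope = 23.
Step 3: result = 65 + 23 = 88

The answer is 88.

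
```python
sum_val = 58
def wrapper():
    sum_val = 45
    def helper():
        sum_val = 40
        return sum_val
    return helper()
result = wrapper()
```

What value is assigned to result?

Step 1: Three scopes define sum_val: global (58), wrapper (45), helper (40).
Step 2: helper() has its own local sum_val = 40, which shadows both enclosing and global.
Step 3: result = 40 (local wins in LEGB)

The answer is 40.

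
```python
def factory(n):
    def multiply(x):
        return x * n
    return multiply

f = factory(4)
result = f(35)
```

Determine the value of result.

Step 1: factory(4) returns multiply closure with n = 4.
Step 2: f(35) computes 35 * 4 = 140.
Step 3: result = 140

The answer is 140.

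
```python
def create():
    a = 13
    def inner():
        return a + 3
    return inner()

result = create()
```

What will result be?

Step 1: create() defines a = 13.
Step 2: inner() reads a = 13 from enclosing scope, returns 13 + 3 = 16.
Step 3: result = 16

The answer is 16.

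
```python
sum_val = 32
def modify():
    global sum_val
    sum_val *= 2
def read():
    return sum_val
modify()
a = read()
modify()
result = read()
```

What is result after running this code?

Step 1: sum_val = 32.
Step 2: First modify(): sum_val = 32 * 2 = 64.
Step 3: Second modify(): sum_val = 64 * 2 = 128.
Step 4: read() returns 128

The answer is 128.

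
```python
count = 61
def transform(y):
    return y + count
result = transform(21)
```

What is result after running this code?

Step 1: count = 61 is defined globally.
Step 2: transform(21) uses parameter y = 21 and looks up count from global scope = 61.
Step 3: result = 21 + 61 = 82

The answer is 82.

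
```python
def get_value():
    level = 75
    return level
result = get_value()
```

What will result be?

Step 1: get_value() defines level = 75 in its local scope.
Step 2: return level finds the local variable level = 75.
Step 3: result = 75

The answer is 75.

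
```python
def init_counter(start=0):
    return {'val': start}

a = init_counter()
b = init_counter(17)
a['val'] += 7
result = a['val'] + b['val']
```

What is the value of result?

Step 1: init_counter() returns a new dict each call (immutable default 0).
Step 2: a = {'val': 0}, b = {'val': 17}.
Step 3: a['val'] += 7 = 7. result = 7 + 17 = 24

The answer is 24.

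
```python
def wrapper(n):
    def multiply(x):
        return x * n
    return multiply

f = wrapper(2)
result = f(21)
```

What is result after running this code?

Step 1: wrapper(2) returns multiply closure with n = 2.
Step 2: f(21) computes 21 * 2 = 42.
Step 3: result = 42

The answer is 42.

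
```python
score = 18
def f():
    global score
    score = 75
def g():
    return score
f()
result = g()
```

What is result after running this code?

Step 1: score = 18.
Step 2: f() sets global score = 75.
Step 3: g() reads global score = 75. result = 75

The answer is 75.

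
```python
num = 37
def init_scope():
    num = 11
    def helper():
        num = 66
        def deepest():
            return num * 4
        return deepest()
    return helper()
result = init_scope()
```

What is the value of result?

Step 1: deepest() looks up num through LEGB: not local, finds num = 66 in enclosing helper().
Step 2: Returns 66 * 4 = 264.
Step 3: result = 264

The answer is 264.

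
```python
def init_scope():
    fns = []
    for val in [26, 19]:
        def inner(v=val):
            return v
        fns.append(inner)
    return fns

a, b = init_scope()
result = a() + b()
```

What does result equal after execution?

Step 1: Default argument v=val captures val at each iteration.
Step 2: a() returns 26 (captured at first iteration), b() returns 19 (captured at second).
Step 3: result = 26 + 19 = 45

The answer is 45.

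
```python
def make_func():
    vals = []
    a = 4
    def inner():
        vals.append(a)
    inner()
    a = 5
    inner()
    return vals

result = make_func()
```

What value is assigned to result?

Step 1: a = 4. inner() appends current a to vals.
Step 2: First inner(): appends 4. Then a = 5.
Step 3: Second inner(): appends 5 (closure sees updated a). result = [4, 5]

The answer is [4, 5].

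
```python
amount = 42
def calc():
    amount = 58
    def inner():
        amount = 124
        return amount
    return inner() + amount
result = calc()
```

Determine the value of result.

Step 1: calc() has local amount = 58. inner() has local amount = 124.
Step 2: inner() returns its local amount = 124.
Step 3: calc() returns 124 + its own amount (58) = 182

The answer is 182.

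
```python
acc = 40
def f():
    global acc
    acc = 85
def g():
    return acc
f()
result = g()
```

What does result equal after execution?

Step 1: acc = 40.
Step 2: f() sets global acc = 85.
Step 3: g() reads global acc = 85. result = 85

The answer is 85.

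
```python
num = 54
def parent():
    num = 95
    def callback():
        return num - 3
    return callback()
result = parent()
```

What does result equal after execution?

Step 1: parent() shadows global num with num = 95.
Step 2: callback() finds num = 95 in enclosing scope, computes 95 - 3 = 92.
Step 3: result = 92

The answer is 92.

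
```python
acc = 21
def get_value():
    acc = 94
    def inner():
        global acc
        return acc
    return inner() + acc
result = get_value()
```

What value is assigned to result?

Step 1: Global acc = 21. get_value() shadows with local acc = 94.
Step 2: inner() uses global keyword, so inner() returns global acc = 21.
Step 3: get_value() returns 21 + 94 = 115

The answer is 115.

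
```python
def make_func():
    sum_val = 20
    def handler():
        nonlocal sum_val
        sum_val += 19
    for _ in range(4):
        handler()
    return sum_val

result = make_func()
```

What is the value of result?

Step 1: sum_val = 20.
Step 2: handler() is called 4 times in a loop, each adding 19 via nonlocal.
Step 3: sum_val = 20 + 19 * 4 = 96

The answer is 96.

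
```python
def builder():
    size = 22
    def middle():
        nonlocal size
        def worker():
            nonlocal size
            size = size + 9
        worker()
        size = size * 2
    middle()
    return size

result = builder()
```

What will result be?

Step 1: size = 22.
Step 2: worker() adds 9: size = 22 + 9 = 31.
Step 3: middle() doubles: size = 31 * 2 = 62.
Step 4: result = 62

The answer is 62.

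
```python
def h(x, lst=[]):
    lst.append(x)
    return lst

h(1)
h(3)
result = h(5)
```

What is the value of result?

Step 1: Mutable default argument gotcha! The list [] is created once.
Step 2: Each call appends to the SAME list: [1], [1, 3], [1, 3, 5].
Step 3: result = [1, 3, 5]

The answer is [1, 3, 5].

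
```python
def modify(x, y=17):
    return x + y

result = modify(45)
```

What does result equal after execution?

Step 1: modify(45) uses default y = 17.
Step 2: Returns 45 + 17 = 62.
Step 3: result = 62

The answer is 62.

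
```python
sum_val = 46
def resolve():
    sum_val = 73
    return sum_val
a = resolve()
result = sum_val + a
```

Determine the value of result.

Step 1: Global sum_val = 46. resolve() returns local sum_val = 73.
Step 2: a = 73. Global sum_val still = 46.
Step 3: result = 46 + 73 = 119

The answer is 119.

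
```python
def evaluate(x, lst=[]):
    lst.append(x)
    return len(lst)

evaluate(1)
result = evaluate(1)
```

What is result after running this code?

Step 1: Mutable default list persists between calls.
Step 2: First call: lst = [1], len = 1. Second call: lst = [1, 1], len = 2.
Step 3: result = 2

The answer is 2.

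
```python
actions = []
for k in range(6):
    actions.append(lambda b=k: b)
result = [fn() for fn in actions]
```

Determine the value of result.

Step 1: Default arg b=k captures k at each iteration.
Step 2: Each lambda has its own default: 0, 1, ..., 5.
Step 3: result = [0, 1, 2, 3, 4, 5]

The answer is [0, 1, 2, 3, 4, 5].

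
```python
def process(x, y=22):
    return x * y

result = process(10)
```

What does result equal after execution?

Step 1: process(10) uses default y = 22.
Step 2: Returns 10 * 22 = 220.
Step 3: result = 220

The answer is 220.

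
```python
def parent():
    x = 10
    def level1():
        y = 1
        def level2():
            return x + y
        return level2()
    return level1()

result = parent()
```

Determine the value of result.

Step 1: x = 10 in parent. y = 1 in level1.
Step 2: level2() reads x = 10 and y = 1 from enclosing scopes.
Step 3: result = 10 + 1 = 11

The answer is 11.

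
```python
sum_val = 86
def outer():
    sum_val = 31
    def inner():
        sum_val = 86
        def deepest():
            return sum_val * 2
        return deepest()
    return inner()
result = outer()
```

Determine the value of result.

Step 1: deepest() looks up sum_val through LEGB: not local, finds sum_val = 86 in enclosing inner().
Step 2: Returns 86 * 2 = 172.
Step 3: result = 172

The answer is 172.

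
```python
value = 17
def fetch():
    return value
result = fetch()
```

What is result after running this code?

Step 1: value = 17 is defined in the global scope.
Step 2: fetch() looks up value. No local value exists, so Python checks the global scope via LEGB rule and finds value = 17.
Step 3: result = 17

The answer is 17.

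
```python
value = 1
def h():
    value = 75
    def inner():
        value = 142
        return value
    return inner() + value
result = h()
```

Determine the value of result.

Step 1: h() has local value = 75. inner() has local value = 142.
Step 2: inner() returns its local value = 142.
Step 3: h() returns 142 + its own value (75) = 217

The answer is 217.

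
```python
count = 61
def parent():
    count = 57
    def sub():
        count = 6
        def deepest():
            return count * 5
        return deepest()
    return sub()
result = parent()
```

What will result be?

Step 1: deepest() looks up count through LEGB: not local, finds count = 6 in enclosing sub().
Step 2: Returns 6 * 5 = 30.
Step 3: result = 30

The answer is 30.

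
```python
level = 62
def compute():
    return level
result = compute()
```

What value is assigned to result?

Step 1: level = 62 is defined in the global scope.
Step 2: compute() looks up level. No local level exists, so Python checks the global scope via LEGB rule and finds level = 62.
Step 3: result = 62

The answer is 62.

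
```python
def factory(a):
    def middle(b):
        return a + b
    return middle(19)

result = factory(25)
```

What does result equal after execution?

Step 1: factory(25) passes a = 25.
Step 2: middle(19) has b = 19, reads a = 25 from enclosing.
Step 3: result = 25 + 19 = 44

The answer is 44.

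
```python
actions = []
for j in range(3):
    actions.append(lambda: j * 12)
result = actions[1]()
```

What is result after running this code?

Step 1: All lambdas reference the same variable j (late binding).
Step 2: After the loop, j = 2. Every lambda returns j * 12.
Step 3: actions[1]() = 2 * 12 = 24

The answer is 24.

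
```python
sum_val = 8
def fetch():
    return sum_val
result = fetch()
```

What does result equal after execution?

Step 1: sum_val = 8 is defined in the global scope.
Step 2: fetch() looks up sum_val. No local sum_val exists, so Python checks the global scope via LEGB rule and finds sum_val = 8.
Step 3: result = 8

The answer is 8.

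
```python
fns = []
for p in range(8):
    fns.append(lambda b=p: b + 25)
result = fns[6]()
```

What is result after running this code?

Step 1: Default argument b=p captures p's value at definition time.
Step 2: fns[6] was defined when p = 6, so b defaults to 6.
Step 3: result = 6 + 25 = 31 (default arg fixes the late binding issue)

The answer is 31.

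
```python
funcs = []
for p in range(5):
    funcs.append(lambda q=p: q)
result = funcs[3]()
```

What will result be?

Step 1: Default argument q=p captures p's value at each iteration.
Step 2: funcs[3] captured q = 3 when p was 3.
Step 3: result = 3

The answer is 3.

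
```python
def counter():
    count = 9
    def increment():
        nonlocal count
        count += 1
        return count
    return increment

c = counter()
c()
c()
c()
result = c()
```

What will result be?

Step 1: counter() creates closure with count = 9.
Step 2: Each c() call increments count via nonlocal. After 4 calls: 9 + 4 = 13.
Step 3: result = 13

The answer is 13.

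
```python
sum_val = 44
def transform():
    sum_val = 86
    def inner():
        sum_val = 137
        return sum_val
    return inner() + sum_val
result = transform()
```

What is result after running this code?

Step 1: transform() has local sum_val = 86. inner() has local sum_val = 137.
Step 2: inner() returns its local sum_val = 137.
Step 3: transform() returns 137 + its own sum_val (86) = 223

The answer is 223.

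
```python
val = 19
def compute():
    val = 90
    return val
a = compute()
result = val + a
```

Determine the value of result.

Step 1: Global val = 19. compute() returns local val = 90.
Step 2: a = 90. Global val still = 19.
Step 3: result = 19 + 90 = 109

The answer is 109.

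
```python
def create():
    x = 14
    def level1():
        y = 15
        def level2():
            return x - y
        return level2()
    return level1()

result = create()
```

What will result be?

Step 1: x = 14 in create. y = 15 in level1.
Step 2: level2() reads x = 14 and y = 15 from enclosing scopes.
Step 3: result = 14 - 15 = -1

The answer is -1.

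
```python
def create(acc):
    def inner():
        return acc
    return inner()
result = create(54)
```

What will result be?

Step 1: create(54) binds parameter acc = 54.
Step 2: inner() looks up acc in enclosing scope and finds the parameter acc = 54.
Step 3: result = 54

The answer is 54.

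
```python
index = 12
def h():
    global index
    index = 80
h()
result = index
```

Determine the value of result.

Step 1: index = 12 globally.
Step 2: h() declares global index and sets it to 80.
Step 3: After h(), global index = 80. result = 80

The answer is 80.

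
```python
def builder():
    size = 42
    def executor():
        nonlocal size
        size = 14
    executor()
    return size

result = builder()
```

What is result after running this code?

Step 1: builder() sets size = 42.
Step 2: executor() uses nonlocal to reassign size = 14.
Step 3: result = 14

The answer is 14.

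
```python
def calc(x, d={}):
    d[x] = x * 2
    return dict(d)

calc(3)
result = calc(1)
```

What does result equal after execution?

Step 1: Mutable default dict is shared across calls.
Step 2: First call adds 3: 6. Second call adds 1: 2.
Step 3: result = {3: 6, 1: 2}

The answer is {3: 6, 1: 2}.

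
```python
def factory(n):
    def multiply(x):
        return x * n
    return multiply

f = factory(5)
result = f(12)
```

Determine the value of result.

Step 1: factory(5) returns multiply closure with n = 5.
Step 2: f(12) computes 12 * 5 = 60.
Step 3: result = 60

The answer is 60.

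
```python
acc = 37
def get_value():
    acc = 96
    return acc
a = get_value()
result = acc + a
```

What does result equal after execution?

Step 1: Global acc = 37. get_value() returns local acc = 96.
Step 2: a = 96. Global acc still = 37.
Step 3: result = 37 + 96 = 133

The answer is 133.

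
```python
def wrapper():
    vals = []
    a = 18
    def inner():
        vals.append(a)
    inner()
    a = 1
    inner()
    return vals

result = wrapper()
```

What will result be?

Step 1: a = 18. inner() appends current a to vals.
Step 2: First inner(): appends 18. Then a = 1.
Step 3: Second inner(): appends 1 (closure sees updated a). result = [18, 1]

The answer is [18, 1].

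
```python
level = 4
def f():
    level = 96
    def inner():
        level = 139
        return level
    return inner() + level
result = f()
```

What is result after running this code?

Step 1: f() has local level = 96. inner() has local level = 139.
Step 2: inner() returns its local level = 139.
Step 3: f() returns 139 + its own level (96) = 235

The answer is 235.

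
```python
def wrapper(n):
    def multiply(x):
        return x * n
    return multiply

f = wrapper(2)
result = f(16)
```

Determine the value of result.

Step 1: wrapper(2) returns multiply closure with n = 2.
Step 2: f(16) computes 16 * 2 = 32.
Step 3: result = 32

The answer is 32.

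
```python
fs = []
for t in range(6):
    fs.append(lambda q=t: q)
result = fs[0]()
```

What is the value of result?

Step 1: Default argument q=t captures t's value at each iteration.
Step 2: fs[0] captured q = 0 when t was 0.
Step 3: result = 0

The answer is 0.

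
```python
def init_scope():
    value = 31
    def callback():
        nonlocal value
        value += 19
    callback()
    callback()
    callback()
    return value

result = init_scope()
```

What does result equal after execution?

Step 1: value starts at 31.
Step 2: callback() is called 3 times, each adding 19.
Step 3: value = 31 + 19 * 3 = 88

The answer is 88.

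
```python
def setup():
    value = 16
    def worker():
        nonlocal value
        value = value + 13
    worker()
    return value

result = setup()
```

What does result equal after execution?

Step 1: setup() sets value = 16.
Step 2: worker() uses nonlocal to modify value in setup's scope: value = 16 + 13 = 29.
Step 3: setup() returns the modified value = 29

The answer is 29.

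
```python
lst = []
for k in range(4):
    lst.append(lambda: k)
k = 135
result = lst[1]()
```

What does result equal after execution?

Step 1: Lambdas capture the variable k by reference, not by value.
Step 2: After the loop, k is reassigned to 135.
Step 3: lst[1]() looks up the current k = 135. result = 135

The answer is 135.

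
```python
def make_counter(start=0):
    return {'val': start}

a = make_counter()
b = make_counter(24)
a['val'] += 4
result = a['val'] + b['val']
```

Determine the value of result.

Step 1: make_counter() returns a new dict each call (immutable default 0).
Step 2: a = {'val': 0}, b = {'val': 24}.
Step 3: a['val'] += 4 = 4. result = 4 + 24 = 28

The answer is 28.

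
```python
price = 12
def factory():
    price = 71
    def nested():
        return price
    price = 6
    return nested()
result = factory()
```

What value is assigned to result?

Step 1: factory() sets price = 71, then later price = 6.
Step 2: nested() is called after price is reassigned to 6. Closures capture variables by reference, not by value.
Step 3: result = 6

The answer is 6.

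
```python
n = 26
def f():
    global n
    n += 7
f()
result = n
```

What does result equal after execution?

Step 1: n = 26 globally.
Step 2: f() modifies global n: n += 7 = 33.
Step 3: result = 33

The answer is 33.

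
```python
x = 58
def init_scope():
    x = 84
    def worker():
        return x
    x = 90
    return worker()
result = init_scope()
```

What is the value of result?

Step 1: init_scope() sets x = 84, then later x = 90.
Step 2: worker() is called after x is reassigned to 90. Closures capture variables by reference, not by value.
Step 3: result = 90

The answer is 90.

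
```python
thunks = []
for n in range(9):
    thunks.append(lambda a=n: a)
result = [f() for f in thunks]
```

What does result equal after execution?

Step 1: Default arg a=n captures n at each iteration.
Step 2: Each lambda has its own default: 0, 1, ..., 8.
Step 3: result = [0, 1, 2, 3, 4, 5, 6, 7, 8]

The answer is [0, 1, 2, 3, 4, 5, 6, 7, 8].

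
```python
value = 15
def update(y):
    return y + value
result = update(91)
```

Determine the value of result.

Step 1: value = 15 is defined globally.
Step 2: update(91) uses parameter y = 91 and looks up value from global scope = 15.
Step 3: result = 91 + 15 = 106

The answer is 106.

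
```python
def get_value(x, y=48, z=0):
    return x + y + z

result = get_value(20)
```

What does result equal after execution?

Step 1: get_value(20) uses defaults y = 48, z = 0.
Step 2: Returns 20 + 48 + 0 = 68.
Step 3: result = 68

The answer is 68.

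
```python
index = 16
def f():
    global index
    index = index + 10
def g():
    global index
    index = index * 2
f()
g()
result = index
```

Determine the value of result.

Step 1: index = 16.
Step 2: f() adds 10: index = 16 + 10 = 26.
Step 3: g() doubles: index = 26 * 2 = 52.
Step 4: result = 52

The answer is 52.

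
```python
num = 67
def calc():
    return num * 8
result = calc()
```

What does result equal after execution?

Step 1: num = 67 is defined globally.
Step 2: calc() looks up num from global scope = 67, then computes 67 * 8 = 536.
Step 3: result = 536

The answer is 536.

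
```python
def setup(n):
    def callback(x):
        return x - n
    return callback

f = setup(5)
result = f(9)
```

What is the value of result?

Step 1: setup(5) creates a closure capturing n = 5.
Step 2: f(9) computes 9 - 5 = 4.
Step 3: result = 4

The answer is 4.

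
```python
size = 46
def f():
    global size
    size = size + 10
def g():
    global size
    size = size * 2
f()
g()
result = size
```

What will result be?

Step 1: size = 46.
Step 2: f() adds 10: size = 46 + 10 = 56.
Step 3: g() doubles: size = 56 * 2 = 112.
Step 4: result = 112

The answer is 112.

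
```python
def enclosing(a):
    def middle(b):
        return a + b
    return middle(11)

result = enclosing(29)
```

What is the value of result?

Step 1: enclosing(29) passes a = 29.
Step 2: middle(11) has b = 11, reads a = 29 from enclosing.
Step 3: result = 29 + 11 = 40

The answer is 40.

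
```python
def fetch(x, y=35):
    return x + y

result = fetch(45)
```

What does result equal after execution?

Step 1: fetch(45) uses default y = 35.
Step 2: Returns 45 + 35 = 80.
Step 3: result = 80

The answer is 80.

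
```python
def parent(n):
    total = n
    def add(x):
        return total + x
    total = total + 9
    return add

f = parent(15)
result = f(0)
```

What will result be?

Step 1: parent(15) sets total = 15, then total = 15 + 9 = 24.
Step 2: Closures capture by reference, so add sees total = 24.
Step 3: f(0) returns 24 + 0 = 24

The answer is 24.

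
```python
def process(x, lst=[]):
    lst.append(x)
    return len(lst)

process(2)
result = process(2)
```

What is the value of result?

Step 1: Mutable default list persists between calls.
Step 2: First call: lst = [2], len = 1. Second call: lst = [2, 2], len = 2.
Step 3: result = 2

The answer is 2.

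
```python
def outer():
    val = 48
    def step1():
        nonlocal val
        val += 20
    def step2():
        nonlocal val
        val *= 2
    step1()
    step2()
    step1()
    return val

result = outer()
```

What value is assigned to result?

Step 1: val = 48.
Step 2: step1(): val = 48 + 20 = 68.
Step 3: step2(): val = 68 * 2 = 136.
Step 4: step1(): val = 136 + 20 = 156. result = 156

The answer is 156.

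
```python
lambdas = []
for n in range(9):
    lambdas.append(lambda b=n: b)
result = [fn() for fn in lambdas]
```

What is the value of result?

Step 1: Default arg b=n captures n at each iteration.
Step 2: Each lambda has its own default: 0, 1, ..., 8.
Step 3: result = [0, 1, 2, 3, 4, 5, 6, 7, 8]

The answer is [0, 1, 2, 3, 4, 5, 6, 7, 8].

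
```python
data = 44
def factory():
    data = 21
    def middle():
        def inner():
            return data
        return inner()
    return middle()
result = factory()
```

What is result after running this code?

Step 1: factory() defines data = 21. middle() and inner() have no local data.
Step 2: inner() checks local (none), enclosing middle() (none), enclosing factory() and finds data = 21.
Step 3: result = 21

The answer is 21.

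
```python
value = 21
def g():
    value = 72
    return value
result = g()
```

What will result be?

Step 1: Global value = 21.
Step 2: g() creates local value = 72, shadowing the global.
Step 3: Returns local value = 72. result = 72

The answer is 72.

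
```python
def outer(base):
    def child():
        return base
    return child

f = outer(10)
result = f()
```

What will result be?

Step 1: outer(10) creates closure capturing base = 10.
Step 2: f() returns the captured base = 10.
Step 3: result = 10

The answer is 10.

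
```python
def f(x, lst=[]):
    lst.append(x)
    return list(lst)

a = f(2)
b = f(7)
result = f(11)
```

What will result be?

Step 1: Default list is shared. list() creates copies for return values.
Step 2: Internal list grows: [2] -> [2, 7] -> [2, 7, 11].
Step 3: result = [2, 7, 11]

The answer is [2, 7, 11].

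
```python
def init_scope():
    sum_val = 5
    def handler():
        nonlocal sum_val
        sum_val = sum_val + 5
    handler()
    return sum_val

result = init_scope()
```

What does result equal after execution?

Step 1: init_scope() sets sum_val = 5.
Step 2: handler() uses nonlocal to modify sum_val in init_scope's scope: sum_val = 5 + 5 = 10.
Step 3: init_scope() returns the modified sum_val = 10

The answer is 10.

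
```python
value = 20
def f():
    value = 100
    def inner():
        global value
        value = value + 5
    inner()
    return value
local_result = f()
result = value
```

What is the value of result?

Step 1: Global value = 20. f() creates local value = 100.
Step 2: inner() declares global value and adds 5: global value = 20 + 5 = 25.
Step 3: f() returns its local value = 100 (unaffected by inner).
Step 4: result = global value = 25

The answer is 25.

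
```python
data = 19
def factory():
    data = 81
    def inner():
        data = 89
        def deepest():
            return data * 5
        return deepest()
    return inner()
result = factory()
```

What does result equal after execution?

Step 1: deepest() looks up data through LEGB: not local, finds data = 89 in enclosing inner().
Step 2: Returns 89 * 5 = 445.
Step 3: result = 445

The answer is 445.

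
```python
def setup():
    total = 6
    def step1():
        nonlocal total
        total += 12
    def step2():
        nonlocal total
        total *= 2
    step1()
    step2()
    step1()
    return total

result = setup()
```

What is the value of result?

Step 1: total = 6.
Step 2: step1(): total = 6 + 12 = 18.
Step 3: step2(): total = 18 * 2 = 36.
Step 4: step1(): total = 36 + 12 = 48. result = 48

The answer is 48.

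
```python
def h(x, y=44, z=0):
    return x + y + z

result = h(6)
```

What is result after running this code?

Step 1: h(6) uses defaults y = 44, z = 0.
Step 2: Returns 6 + 44 + 0 = 50.
Step 3: result = 50

The answer is 50.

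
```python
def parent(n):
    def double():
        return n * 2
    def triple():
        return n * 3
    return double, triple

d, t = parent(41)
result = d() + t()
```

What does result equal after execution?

Step 1: Both closures capture the same n = 41.
Step 2: d() = 41 * 2 = 82, t() = 41 * 3 = 123.
Step 3: result = 82 + 123 = 205

The answer is 205.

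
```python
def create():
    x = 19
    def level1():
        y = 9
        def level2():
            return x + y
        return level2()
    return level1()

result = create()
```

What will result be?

Step 1: x = 19 in create. y = 9 in level1.
Step 2: level2() reads x = 19 and y = 9 from enclosing scopes.
Step 3: result = 19 + 9 = 28

The answer is 28.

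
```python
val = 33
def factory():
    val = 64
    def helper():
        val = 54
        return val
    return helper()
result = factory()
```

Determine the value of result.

Step 1: Three scopes define val: global (33), factory (64), helper (54).
Step 2: helper() has its own local val = 54, which shadows both enclosing and global.
Step 3: result = 54 (local wins in LEGB)

The answer is 54.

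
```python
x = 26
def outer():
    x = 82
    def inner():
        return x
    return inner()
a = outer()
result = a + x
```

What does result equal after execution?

Step 1: outer() has local x = 82. inner() reads from enclosing.
Step 2: outer() returns 82. Global x = 26 unchanged.
Step 3: result = 82 + 26 = 108

The answer is 108.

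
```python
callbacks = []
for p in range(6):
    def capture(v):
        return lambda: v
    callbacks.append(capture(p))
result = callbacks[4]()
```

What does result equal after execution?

Step 1: capture(p) creates a new scope capturing v = p at call time.
Step 2: callbacks[4] = capture(4), so its lambda captures v = 4.
Step 3: result = 4 (closure factory fixes late binding)

The answer is 4.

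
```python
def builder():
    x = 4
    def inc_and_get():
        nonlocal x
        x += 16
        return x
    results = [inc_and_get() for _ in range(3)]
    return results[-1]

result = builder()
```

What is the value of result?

Step 1: x = 4.
Step 2: Three calls to inc_and_get(), each adding 16.
Step 3: Last value = 4 + 16 * 3 = 52

The answer is 52.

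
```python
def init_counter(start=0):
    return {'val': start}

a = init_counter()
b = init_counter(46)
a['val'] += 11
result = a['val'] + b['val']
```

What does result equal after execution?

Step 1: init_counter() returns a new dict each call (immutable default 0).
Step 2: a = {'val': 0}, b = {'val': 46}.
Step 3: a['val'] += 11 = 11. result = 11 + 46 = 57

The answer is 57.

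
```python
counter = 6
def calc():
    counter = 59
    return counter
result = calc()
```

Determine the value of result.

Step 1: Global counter = 6.
Step 2: calc() creates local counter = 59, shadowing the global.
Step 3: Returns local counter = 59. result = 59

The answer is 59.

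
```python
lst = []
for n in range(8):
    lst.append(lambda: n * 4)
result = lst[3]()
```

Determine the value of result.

Step 1: All lambdas reference the same variable n (late binding).
Step 2: After the loop, n = 7. Every lambda returns n * 4.
Step 3: lst[3]() = 7 * 4 = 28

The answer is 28.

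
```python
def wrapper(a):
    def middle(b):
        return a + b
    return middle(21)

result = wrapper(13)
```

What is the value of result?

Step 1: wrapper(13) passes a = 13.
Step 2: middle(21) has b = 21, reads a = 13 from enclosing.
Step 3: result = 13 + 21 = 34

The answer is 34.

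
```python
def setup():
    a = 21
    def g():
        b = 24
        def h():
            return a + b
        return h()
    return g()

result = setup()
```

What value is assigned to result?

Step 1: setup() defines a = 21. g() defines b = 24.
Step 2: h() accesses both from enclosing scopes: a = 21, b = 24.
Step 3: result = 21 + 24 = 45

The answer is 45.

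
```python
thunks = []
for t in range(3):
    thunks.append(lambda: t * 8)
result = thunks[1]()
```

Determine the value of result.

Step 1: All lambdas reference the same variable t (late binding).
Step 2: After the loop, t = 2. Every lambda returns t * 8.
Step 3: thunks[1]() = 2 * 8 = 16

The answer is 16.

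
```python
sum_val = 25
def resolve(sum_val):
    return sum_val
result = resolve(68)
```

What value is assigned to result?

Step 1: Global sum_val = 25.
Step 2: resolve(68) takes parameter sum_val = 68, which shadows the global.
Step 3: result = 68

The answer is 68.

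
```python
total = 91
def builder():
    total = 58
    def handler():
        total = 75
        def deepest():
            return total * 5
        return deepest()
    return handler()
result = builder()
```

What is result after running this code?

Step 1: deepest() looks up total through LEGB: not local, finds total = 75 in enclosing handler().
Step 2: Returns 75 * 5 = 375.
Step 3: result = 375

The answer is 375.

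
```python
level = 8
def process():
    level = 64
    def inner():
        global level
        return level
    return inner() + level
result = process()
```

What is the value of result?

Step 1: Global level = 8. process() shadows with local level = 64.
Step 2: inner() uses global keyword, so inner() returns global level = 8.
Step 3: process() returns 8 + 64 = 72

The answer is 72.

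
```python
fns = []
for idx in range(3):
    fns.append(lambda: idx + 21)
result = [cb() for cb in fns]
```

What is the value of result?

Step 1: All lambdas capture idx by reference. After the loop, idx = 2.
Step 2: Each call returns 2 + 21 = 23.
Step 3: result = [23, 23, 23]

The answer is [23, 23, 23].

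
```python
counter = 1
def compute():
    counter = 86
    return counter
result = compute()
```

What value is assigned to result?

Step 1: Global counter = 1.
Step 2: compute() creates local counter = 86, shadowing the global.
Step 3: Returns local counter = 86. result = 86

The answer is 86.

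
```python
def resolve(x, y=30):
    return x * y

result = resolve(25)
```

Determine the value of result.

Step 1: resolve(25) uses default y = 30.
Step 2: Returns 25 * 30 = 750.
Step 3: result = 750

The answer is 750.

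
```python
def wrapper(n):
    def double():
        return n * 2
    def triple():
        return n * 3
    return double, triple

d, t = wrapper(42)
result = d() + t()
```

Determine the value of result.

Step 1: Both closures capture the same n = 42.
Step 2: d() = 42 * 2 = 84, t() = 42 * 3 = 126.
Step 3: result = 84 + 126 = 210

The answer is 210.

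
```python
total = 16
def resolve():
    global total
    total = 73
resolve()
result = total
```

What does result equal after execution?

Step 1: total = 16 globally.
Step 2: resolve() declares global total and sets it to 73.
Step 3: After resolve(), global total = 73. result = 73

The answer is 73.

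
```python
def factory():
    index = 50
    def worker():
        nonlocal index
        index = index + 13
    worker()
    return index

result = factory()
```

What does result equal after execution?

Step 1: factory() sets index = 50.
Step 2: worker() uses nonlocal to modify index in factory's scope: index = 50 + 13 = 63.
Step 3: factory() returns the modified index = 63

The answer is 63.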